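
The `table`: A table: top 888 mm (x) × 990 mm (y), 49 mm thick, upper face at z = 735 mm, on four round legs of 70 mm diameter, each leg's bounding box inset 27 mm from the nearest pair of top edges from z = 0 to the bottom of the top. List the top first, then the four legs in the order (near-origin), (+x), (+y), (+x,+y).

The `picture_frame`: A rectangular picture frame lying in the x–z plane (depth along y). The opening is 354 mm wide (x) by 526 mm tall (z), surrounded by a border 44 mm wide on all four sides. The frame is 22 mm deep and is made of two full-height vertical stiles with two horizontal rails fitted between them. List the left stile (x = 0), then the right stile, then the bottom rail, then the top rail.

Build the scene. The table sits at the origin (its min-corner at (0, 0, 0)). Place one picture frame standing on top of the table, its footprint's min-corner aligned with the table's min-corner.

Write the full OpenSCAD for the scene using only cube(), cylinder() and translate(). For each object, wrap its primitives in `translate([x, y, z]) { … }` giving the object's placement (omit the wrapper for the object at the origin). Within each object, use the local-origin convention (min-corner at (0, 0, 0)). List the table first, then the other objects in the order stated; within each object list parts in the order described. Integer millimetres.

translate([0, 0, 686]) cube([888, 990, 49]);
translate([62, 62, 0]) cylinder(h = 686, r = 35);
translate([826, 62, 0]) cylinder(h = 686, r = 35);
translate([62, 928, 0]) cylinder(h = 686, r = 35);
translate([826, 928, 0]) cylinder(h = 686, r = 35);
translate([0, 0, 735]) {
  cube([44, 22, 614]);
  translate([398, 0, 0]) cube([44, 22, 614]);
  translate([44, 0, 0]) cube([354, 22, 44]);
  translate([44, 0, 570]) cube([354, 22, 44]);
}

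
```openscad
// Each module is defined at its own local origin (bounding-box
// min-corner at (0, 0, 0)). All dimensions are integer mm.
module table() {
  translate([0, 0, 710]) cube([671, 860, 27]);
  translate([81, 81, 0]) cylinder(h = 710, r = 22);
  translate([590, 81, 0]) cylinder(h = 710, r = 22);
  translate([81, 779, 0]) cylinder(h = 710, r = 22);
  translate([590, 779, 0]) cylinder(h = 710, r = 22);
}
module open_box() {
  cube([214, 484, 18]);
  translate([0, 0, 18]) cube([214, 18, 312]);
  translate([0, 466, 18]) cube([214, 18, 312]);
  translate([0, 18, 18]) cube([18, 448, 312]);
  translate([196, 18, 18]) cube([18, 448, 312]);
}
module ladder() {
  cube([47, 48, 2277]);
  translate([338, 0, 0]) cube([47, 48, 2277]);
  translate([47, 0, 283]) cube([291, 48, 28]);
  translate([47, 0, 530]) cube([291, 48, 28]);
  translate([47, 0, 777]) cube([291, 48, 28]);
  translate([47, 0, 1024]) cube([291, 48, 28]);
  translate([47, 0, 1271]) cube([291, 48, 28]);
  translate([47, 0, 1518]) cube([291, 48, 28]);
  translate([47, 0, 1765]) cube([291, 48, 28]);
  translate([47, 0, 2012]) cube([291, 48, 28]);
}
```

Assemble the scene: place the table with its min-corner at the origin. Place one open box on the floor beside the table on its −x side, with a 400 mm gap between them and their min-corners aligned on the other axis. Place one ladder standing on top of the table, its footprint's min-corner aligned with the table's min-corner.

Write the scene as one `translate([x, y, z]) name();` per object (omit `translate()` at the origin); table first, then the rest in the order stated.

table();
translate([-614, 0, 0]) open_box();
translate([0, 0, 737]) ladder();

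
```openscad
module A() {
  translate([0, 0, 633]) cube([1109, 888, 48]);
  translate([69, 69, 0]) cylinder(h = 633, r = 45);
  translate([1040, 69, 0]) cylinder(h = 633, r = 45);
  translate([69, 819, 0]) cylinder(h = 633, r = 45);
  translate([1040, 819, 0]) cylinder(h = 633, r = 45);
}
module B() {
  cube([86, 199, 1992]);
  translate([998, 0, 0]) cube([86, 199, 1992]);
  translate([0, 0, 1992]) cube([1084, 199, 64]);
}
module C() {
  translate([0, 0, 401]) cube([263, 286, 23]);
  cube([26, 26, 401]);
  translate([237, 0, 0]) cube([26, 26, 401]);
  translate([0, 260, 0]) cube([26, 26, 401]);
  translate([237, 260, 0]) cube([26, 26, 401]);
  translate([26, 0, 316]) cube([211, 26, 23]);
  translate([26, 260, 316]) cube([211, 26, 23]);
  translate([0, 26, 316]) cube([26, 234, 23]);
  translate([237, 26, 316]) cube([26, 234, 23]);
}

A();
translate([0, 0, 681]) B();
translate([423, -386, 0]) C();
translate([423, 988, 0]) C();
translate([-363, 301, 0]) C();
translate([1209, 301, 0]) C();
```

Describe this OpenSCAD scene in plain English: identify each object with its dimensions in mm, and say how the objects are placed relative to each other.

A is a table with a 1109×888 mm rectangular top, 48 mm thick, top surface at z = 681 mm, supported by four round legs of 90 mm diameter, each leg's bounding box inset 24 mm from the nearest pair of top edges, running from the floor.

B is a rectangular door frame: two vertical jambs of 86×199 mm section, 1992 mm tall, with a clear opening 912 mm wide between their inner faces. A header 64 mm tall and 199 mm deep lies on top of the jambs and spans the full outside width.

C is a four-legged stool. The seat is 263×286 mm, 23 mm thick, top at z = 424 mm. It stands on four square legs, each 26×26 mm in cross-section, from z = 0 to the seat underside, each flush with a corner of the seat. Four stretchers, 26 mm wide and 23 mm tall, connect adjacent legs with their undersides at z = 316 mm, each running between the inner faces of the legs it joins and aligned with the legs' outer faces on the other axis.

The door frame is on top of the table. Four stools sit around the table at the −y, +y, −x, +x sides.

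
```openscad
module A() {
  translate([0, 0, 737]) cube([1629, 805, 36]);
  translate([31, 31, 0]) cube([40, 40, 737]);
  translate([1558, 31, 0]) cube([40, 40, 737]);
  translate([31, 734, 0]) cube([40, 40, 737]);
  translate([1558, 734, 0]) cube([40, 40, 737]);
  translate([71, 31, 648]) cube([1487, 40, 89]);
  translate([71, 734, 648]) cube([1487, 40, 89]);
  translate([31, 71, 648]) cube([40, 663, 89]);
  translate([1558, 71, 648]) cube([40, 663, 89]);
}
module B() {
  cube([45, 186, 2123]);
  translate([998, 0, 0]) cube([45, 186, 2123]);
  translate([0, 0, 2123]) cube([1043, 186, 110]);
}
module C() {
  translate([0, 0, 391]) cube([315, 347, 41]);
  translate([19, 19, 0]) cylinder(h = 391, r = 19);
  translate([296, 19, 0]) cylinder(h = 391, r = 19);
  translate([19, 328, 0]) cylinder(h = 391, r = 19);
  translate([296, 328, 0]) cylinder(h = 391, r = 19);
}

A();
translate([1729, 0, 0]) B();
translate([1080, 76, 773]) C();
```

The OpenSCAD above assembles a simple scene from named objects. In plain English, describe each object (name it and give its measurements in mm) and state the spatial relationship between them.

A is a table with a 1629×805 mm rectangular top, 36 mm thick, top surface at z = 773 mm, supported by four 40×40 mm square legs, each inset 31 mm from the nearest pair of top edges, running from the floor. Four apron rails, 40 mm thick and 89 mm tall, run between adjacent legs with their top edges flush with the underside of the top and their outer faces flush with the legs' outer faces.

B is a rectangular door frame: two vertical jambs of 45×186 mm section, 2123 mm tall, with a clear opening 953 mm wide between their inner faces. A header 110 mm tall and 186 mm deep lies on top of the jambs and spans the full outside width.

C is a simple wooden stool: a rectangular seat 315 mm (x) by 347 mm (y), 41 mm thick, top face at z = 432 mm, on four round legs, each 38 mm in diameter. The legs rest on z = 0, each leg's axis is inset half a diameter from the nearest pair of seat edges (so the leg's bounding box is flush with the corner).

The door frame is on the floor beside the table on its +x side. The stool is on top of the table.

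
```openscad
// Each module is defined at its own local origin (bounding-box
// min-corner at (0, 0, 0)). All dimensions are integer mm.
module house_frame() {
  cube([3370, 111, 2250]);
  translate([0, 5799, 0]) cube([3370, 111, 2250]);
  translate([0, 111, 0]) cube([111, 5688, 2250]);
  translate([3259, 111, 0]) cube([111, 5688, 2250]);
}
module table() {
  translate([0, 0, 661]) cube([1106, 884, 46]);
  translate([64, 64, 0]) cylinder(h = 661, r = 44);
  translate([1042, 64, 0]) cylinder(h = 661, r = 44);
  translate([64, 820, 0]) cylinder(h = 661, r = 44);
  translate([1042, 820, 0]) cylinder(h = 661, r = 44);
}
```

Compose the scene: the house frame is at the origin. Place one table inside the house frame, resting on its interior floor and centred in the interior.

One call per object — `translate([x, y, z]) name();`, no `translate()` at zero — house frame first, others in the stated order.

house_frame();
translate([1132, 2513, 0]) table();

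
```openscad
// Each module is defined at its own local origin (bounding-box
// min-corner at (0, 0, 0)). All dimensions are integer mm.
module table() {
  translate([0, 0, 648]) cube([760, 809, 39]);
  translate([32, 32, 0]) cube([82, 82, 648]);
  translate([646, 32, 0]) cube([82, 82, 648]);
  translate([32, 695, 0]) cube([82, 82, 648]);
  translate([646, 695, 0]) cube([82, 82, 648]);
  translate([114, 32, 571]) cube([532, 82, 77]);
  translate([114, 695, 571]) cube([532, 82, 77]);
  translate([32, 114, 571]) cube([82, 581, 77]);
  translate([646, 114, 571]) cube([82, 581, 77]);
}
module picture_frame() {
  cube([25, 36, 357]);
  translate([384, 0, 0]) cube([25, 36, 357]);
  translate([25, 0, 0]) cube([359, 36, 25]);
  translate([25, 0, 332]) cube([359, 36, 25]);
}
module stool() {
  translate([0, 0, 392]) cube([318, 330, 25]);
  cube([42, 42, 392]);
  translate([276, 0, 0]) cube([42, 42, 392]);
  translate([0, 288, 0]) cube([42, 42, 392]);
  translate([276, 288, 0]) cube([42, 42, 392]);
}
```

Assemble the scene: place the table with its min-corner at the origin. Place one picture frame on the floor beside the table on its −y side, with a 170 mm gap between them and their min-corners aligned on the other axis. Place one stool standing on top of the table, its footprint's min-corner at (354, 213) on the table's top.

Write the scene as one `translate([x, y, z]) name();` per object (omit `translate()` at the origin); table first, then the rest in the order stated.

table();
translate([0, -206, 0]) picture_frame();
translate([354, 213, 687]) stool();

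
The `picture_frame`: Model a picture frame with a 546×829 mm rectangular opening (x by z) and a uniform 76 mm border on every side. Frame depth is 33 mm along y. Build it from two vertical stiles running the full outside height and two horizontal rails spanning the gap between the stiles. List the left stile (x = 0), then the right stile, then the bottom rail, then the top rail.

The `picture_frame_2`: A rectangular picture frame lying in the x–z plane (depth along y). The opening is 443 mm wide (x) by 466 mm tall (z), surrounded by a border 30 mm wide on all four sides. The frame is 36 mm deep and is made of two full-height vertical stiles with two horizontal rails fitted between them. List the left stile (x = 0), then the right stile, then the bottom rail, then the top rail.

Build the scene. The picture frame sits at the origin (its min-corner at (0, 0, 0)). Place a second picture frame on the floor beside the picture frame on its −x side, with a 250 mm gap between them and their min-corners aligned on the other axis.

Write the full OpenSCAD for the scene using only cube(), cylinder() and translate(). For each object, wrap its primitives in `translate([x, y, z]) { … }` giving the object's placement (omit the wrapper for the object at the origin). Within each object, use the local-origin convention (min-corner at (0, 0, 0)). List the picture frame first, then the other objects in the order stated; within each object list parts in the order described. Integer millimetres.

cube([76, 33, 981]);
translate([622, 0, 0]) cube([76, 33, 981]);
translate([76, 0, 0]) cube([546, 33, 76]);
translate([76, 0, 905]) cube([546, 33, 76]);
translate([-753, 0, 0]) {
  cube([30, 36, 526]);
  translate([473, 0, 0]) cube([30, 36, 526]);
  translate([30, 0, 0]) cube([443, 36, 30]);
  translate([30, 0, 496]) cube([443, 36, 30]);
}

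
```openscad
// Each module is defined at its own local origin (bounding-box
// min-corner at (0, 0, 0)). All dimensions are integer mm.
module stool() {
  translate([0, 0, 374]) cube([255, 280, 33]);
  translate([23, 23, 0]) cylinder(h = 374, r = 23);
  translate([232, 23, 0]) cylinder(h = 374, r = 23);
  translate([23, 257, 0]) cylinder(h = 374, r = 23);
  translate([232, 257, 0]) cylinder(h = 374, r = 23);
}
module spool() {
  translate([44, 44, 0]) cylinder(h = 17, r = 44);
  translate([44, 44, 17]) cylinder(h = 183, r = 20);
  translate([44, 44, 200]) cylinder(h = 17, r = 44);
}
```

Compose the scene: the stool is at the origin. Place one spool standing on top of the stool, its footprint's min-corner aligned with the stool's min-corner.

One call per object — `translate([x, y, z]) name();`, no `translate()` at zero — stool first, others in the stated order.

stool();
translate([0, 0, 407]) spool();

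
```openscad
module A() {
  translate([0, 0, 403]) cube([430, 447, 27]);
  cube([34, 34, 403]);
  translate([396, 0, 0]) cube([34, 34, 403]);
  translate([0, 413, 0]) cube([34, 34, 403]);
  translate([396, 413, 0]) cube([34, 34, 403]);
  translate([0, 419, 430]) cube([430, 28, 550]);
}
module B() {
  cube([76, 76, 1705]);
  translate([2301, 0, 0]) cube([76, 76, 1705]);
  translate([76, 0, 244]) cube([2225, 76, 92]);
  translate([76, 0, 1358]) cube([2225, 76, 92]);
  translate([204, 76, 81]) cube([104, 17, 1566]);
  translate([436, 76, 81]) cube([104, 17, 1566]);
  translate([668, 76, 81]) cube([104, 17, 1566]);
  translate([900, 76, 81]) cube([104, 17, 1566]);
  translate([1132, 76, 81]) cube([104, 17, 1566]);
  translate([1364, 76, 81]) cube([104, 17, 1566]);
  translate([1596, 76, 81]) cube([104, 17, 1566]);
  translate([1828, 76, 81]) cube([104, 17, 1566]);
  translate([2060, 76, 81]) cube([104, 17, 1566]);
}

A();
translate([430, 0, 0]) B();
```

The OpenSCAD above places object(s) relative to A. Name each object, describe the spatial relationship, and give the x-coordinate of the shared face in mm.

The chair's +x face and the fence section's −x face are both at x = 430 mm.

A is a chair. B is a fence section. The fence section is against the chair's +x side, with their −y faces flush. The x-coordinate of the shared face is 430 mm.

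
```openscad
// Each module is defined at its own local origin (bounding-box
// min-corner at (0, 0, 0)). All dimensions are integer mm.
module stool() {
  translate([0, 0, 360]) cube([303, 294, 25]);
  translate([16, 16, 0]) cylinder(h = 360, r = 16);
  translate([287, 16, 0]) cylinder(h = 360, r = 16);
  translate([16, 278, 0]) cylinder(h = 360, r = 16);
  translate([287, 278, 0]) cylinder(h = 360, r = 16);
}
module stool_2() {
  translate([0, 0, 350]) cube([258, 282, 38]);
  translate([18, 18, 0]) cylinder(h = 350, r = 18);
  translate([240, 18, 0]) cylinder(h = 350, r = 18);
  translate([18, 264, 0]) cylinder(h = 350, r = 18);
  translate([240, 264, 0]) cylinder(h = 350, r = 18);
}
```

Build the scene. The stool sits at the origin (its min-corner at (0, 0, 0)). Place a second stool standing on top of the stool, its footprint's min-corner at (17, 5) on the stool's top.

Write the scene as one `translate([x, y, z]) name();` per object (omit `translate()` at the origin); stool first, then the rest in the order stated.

stool();
translate([17, 5, 385]) stool_2();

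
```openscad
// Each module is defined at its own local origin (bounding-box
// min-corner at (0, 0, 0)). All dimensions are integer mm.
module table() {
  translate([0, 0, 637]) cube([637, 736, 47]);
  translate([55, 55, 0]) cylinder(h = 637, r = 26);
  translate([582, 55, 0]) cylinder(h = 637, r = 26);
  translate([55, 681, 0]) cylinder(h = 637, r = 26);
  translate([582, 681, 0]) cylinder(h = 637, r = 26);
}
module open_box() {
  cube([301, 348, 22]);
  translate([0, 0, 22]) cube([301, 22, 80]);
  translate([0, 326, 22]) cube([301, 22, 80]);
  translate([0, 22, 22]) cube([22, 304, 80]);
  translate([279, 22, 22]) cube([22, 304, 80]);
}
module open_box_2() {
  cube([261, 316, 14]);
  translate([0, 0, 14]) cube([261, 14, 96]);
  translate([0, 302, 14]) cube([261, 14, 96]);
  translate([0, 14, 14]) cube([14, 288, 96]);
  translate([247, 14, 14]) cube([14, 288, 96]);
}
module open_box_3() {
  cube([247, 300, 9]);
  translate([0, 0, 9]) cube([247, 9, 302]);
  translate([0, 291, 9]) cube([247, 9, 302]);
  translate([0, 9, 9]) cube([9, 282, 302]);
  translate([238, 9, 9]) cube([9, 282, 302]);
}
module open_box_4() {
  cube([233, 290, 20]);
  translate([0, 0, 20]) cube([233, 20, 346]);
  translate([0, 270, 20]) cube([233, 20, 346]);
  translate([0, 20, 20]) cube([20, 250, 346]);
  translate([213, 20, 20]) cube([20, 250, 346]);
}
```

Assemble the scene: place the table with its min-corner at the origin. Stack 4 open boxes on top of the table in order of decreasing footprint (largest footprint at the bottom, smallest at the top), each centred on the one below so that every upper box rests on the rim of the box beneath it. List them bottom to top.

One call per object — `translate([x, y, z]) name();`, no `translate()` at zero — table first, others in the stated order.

table();
translate([168, 194, 684]) open_box();
translate([188, 210, 786]) open_box_2();
translate([195, 218, 896]) open_box_3();
translate([202, 223, 1207]) open_box_4();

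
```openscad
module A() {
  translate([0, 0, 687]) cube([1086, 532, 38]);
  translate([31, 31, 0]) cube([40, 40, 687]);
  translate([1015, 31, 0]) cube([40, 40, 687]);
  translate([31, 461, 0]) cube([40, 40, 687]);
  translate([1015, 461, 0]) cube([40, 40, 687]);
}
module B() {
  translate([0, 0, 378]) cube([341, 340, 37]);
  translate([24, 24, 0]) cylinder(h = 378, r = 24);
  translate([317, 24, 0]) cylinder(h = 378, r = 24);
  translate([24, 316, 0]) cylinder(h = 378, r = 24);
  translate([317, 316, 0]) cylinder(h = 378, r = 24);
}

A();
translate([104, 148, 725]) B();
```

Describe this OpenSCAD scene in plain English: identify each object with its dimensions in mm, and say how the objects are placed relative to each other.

A is a rectangular dining table. The top is 1086×532×38 mm with its upper surface at z = 725 mm. It stands on four 40×40 mm square legs, each inset 31 mm from the nearest pair of top edges, running from the floor to the underside of the top.

B is a four-legged stool. The seat is a 341×340×37 mm slab whose top surface is at z = 415 mm; four round legs, each 48 mm in diameter, run from the floor (z = 0) to the underside of the seat, each leg's axis is inset half a diameter from the nearest pair of seat edges (so the leg's bounding box is flush with the corner).

The stool is on top of the table.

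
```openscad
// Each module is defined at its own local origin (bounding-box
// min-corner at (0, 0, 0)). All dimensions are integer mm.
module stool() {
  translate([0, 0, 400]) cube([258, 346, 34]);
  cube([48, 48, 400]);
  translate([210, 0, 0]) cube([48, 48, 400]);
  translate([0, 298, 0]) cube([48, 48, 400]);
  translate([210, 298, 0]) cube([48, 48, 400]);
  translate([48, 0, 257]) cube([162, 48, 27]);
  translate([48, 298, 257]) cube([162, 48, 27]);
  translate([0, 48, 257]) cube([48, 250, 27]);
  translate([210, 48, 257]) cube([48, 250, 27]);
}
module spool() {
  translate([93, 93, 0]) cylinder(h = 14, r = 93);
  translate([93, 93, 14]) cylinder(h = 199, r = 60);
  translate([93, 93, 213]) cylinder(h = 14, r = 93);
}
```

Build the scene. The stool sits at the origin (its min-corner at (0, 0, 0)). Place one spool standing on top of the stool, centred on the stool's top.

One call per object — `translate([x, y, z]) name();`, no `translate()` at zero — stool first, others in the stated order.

stool();
translate([36, 80, 434]) spool();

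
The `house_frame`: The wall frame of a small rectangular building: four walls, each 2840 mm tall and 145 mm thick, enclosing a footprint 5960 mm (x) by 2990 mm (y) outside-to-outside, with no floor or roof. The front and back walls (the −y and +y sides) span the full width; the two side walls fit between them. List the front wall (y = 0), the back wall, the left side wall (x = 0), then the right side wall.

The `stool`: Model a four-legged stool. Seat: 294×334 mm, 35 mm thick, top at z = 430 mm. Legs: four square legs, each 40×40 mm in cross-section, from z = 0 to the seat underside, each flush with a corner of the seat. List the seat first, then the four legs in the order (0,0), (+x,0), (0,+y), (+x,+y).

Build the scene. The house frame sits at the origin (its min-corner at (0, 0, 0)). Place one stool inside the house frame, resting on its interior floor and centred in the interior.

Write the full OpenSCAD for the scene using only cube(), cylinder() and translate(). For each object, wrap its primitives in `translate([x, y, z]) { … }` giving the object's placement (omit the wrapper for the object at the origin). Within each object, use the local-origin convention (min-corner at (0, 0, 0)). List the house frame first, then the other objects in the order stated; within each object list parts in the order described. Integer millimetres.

cube([5960, 145, 2840]);
translate([0, 2845, 0]) cube([5960, 145, 2840]);
translate([0, 145, 0]) cube([145, 2700, 2840]);
translate([5815, 145, 0]) cube([145, 2700, 2840]);
translate([2833, 1328, 0]) {
  translate([0, 0, 395]) cube([294, 334, 35]);
  cube([40, 40, 395]);
  translate([254, 0, 0]) cube([40, 40, 395]);
  translate([0, 294, 0]) cube([40, 40, 395]);
  translate([254, 294, 0]) cube([40, 40, 395]);
}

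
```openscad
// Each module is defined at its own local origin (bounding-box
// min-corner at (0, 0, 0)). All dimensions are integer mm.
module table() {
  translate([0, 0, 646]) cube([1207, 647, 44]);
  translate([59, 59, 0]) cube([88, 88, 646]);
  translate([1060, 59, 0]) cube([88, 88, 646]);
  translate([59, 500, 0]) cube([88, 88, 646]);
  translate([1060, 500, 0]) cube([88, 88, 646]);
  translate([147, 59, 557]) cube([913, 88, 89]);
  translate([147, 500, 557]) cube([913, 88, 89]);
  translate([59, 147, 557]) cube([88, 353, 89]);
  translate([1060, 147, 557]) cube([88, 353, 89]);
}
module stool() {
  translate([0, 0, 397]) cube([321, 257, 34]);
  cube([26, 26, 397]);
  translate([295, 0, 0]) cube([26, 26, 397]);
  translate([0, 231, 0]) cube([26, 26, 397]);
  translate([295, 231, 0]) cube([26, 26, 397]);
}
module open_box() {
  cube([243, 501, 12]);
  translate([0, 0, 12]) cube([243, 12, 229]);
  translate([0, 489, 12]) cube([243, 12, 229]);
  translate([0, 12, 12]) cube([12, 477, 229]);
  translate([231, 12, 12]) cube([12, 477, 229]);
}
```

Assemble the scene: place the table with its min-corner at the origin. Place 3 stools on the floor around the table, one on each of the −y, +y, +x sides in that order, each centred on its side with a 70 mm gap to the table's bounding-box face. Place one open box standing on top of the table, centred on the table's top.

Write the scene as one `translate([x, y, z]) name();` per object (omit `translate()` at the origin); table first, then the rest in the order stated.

table();
translate([443, -327, 0]) stool();
translate([443, 717, 0]) stool();
translate([1277, 195, 0]) stool();
translate([482, 73, 690]) open_box();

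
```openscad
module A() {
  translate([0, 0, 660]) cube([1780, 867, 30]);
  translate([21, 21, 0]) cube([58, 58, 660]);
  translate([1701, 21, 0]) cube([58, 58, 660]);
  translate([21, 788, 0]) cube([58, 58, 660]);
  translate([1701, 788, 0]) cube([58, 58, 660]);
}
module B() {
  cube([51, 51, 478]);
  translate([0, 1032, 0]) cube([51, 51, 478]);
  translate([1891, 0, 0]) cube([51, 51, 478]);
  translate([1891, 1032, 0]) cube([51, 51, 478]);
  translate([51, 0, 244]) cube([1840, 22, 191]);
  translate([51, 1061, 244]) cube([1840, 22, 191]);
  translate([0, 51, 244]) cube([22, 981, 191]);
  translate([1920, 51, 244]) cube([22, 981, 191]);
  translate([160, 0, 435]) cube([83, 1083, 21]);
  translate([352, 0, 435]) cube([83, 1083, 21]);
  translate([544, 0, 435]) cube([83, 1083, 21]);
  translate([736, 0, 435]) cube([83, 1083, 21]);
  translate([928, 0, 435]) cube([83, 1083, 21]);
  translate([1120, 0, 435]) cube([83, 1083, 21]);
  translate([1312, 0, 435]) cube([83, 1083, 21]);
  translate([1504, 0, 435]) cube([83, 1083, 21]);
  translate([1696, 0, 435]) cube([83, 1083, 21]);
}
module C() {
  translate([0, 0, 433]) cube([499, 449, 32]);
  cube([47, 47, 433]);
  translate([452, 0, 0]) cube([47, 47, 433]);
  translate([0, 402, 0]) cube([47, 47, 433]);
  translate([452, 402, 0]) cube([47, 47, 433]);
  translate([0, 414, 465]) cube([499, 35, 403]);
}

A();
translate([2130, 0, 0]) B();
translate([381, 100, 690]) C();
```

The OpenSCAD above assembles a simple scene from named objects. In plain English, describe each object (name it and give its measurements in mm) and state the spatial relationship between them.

A is a table with a 1780×867 mm rectangular top, 30 mm thick, top surface at z = 690 mm, supported by four 58×58 mm square legs, each inset 21 mm from the nearest pair of top edges, running from the floor.

B is a bed frame 1942 mm long (x) by 1083 mm wide (y). Four 51×51 mm corner posts, 478 mm tall, at the corners of the footprint. Four rails of 22 mm thickness and 191 mm height run between adjacent posts with their undersides at z = 244 mm, their outer faces flush with the outside of the frame (the two x-running rails run between the posts' inner faces; the two y-running rails run between the posts' inner faces). 9 slats, each 83 mm wide (x) and 21 mm thick, lie across the top of the two x-running rails, running the full 1083 mm width of the frame in y; the slats are evenly spaced along x between the inner faces of the end posts with equal gaps (rounded down to the nearest mm) at the −x end and between each pair — any rounding remainder accumulates at the +x end.

C is a chair. The seat is a 499×449×32 mm slab with its top at z = 465 mm, on four 47×47 mm corner legs (flush with the seat edges, standing on z = 0). A flat backrest 35 mm thick, 403 mm tall, spans the full seat width and rises from the seat top along its +y edge, rear face flush with the rear of the seat.

The bed frame is on the floor beside the table on its +x side. The chair is on top of the table.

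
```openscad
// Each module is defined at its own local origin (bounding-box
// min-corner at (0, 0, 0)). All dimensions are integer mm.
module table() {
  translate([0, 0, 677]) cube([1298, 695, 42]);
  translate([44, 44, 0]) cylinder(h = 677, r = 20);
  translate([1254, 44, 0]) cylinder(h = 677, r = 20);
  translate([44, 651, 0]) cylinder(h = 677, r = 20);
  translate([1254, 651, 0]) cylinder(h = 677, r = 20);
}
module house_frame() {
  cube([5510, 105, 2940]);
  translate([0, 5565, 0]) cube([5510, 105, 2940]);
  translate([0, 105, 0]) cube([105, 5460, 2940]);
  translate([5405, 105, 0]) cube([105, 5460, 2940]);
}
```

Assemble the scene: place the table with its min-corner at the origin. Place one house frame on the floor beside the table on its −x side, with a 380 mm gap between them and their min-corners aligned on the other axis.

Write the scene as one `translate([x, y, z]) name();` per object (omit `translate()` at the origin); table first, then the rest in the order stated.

table();
translate([-5890, 0, 0]) house_frame();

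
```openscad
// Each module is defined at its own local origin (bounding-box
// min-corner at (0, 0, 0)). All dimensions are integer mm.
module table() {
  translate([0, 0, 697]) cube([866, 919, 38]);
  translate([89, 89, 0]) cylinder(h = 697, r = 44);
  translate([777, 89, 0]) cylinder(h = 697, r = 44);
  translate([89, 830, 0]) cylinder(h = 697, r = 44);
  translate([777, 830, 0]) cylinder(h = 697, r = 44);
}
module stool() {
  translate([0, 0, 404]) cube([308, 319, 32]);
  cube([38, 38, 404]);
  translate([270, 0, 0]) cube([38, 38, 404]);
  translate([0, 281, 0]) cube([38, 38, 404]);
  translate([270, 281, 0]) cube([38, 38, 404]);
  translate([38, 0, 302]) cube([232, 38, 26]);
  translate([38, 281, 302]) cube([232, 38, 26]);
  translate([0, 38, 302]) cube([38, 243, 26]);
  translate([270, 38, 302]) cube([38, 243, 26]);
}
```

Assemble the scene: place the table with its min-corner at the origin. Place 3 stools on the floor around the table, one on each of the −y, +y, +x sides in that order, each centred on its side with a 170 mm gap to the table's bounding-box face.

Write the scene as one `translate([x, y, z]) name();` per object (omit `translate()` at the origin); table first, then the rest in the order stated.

table();
translate([279, -489, 0]) stool();
translate([279, 1089, 0]) stool();
translate([1036, 300, 0]) stool();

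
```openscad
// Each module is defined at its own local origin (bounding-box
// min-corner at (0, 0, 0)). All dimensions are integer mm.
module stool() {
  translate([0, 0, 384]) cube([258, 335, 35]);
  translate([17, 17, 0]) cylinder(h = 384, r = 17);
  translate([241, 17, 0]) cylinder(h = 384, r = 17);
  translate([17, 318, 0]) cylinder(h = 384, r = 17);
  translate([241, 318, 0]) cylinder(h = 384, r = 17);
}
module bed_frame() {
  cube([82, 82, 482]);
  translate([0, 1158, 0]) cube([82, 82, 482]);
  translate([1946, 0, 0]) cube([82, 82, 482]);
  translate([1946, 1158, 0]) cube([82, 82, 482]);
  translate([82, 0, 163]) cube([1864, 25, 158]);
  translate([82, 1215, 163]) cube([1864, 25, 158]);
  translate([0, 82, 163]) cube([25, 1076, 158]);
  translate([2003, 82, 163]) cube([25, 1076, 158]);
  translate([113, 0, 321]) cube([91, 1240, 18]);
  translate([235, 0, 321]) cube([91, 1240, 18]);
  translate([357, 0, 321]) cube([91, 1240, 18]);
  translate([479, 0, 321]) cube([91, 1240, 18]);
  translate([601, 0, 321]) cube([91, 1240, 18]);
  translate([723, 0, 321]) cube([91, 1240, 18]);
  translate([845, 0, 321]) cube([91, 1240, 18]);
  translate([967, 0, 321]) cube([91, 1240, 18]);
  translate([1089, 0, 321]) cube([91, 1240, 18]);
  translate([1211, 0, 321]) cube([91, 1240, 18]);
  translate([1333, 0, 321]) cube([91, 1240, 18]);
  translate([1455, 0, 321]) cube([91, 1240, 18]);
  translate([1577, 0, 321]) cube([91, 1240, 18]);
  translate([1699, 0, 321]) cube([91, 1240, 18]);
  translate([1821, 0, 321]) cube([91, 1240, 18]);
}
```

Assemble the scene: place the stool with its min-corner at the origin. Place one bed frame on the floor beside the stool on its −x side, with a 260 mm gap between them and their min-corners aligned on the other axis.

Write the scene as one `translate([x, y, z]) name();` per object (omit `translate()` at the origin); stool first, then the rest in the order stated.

stool();
translate([-2288, 0, 0]) bed_frame();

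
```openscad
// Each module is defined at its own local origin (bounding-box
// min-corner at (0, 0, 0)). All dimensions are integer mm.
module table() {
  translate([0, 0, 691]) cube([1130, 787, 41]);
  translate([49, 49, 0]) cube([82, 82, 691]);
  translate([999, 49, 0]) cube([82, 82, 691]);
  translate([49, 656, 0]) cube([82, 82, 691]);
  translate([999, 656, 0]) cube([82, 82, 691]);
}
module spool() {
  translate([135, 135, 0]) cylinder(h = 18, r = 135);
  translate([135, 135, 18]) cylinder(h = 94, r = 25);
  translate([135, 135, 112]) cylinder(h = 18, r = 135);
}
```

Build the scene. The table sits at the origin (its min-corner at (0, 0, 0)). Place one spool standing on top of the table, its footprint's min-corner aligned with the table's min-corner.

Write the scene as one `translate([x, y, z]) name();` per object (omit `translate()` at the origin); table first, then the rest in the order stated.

table();
translate([0, 0, 732]) spool();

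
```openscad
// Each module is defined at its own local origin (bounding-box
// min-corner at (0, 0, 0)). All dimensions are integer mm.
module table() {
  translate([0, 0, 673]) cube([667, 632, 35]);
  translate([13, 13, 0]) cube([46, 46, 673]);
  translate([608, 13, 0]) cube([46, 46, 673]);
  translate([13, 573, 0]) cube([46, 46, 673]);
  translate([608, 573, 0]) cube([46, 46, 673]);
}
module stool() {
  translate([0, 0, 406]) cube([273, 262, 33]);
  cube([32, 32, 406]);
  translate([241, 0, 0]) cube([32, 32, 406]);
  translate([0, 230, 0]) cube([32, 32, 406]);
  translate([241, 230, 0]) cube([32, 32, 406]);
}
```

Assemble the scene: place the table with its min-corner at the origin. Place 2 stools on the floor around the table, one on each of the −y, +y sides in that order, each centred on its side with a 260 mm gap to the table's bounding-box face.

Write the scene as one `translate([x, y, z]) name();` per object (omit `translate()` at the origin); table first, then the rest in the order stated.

table();
translate([197, -522, 0]) stool();
translate([197, 892, 0]) stool();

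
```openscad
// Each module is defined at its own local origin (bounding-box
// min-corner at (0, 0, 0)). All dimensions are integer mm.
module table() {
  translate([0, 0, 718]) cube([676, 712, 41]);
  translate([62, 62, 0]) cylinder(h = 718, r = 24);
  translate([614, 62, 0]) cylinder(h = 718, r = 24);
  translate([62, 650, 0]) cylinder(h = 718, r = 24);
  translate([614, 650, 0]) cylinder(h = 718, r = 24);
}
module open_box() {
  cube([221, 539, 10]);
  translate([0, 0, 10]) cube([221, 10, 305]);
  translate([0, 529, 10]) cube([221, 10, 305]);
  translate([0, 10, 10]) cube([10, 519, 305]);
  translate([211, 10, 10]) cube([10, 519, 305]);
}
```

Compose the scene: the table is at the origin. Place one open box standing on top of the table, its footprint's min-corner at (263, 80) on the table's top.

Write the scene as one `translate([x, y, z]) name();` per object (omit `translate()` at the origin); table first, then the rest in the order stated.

table();
translate([263, 80, 759]) open_box();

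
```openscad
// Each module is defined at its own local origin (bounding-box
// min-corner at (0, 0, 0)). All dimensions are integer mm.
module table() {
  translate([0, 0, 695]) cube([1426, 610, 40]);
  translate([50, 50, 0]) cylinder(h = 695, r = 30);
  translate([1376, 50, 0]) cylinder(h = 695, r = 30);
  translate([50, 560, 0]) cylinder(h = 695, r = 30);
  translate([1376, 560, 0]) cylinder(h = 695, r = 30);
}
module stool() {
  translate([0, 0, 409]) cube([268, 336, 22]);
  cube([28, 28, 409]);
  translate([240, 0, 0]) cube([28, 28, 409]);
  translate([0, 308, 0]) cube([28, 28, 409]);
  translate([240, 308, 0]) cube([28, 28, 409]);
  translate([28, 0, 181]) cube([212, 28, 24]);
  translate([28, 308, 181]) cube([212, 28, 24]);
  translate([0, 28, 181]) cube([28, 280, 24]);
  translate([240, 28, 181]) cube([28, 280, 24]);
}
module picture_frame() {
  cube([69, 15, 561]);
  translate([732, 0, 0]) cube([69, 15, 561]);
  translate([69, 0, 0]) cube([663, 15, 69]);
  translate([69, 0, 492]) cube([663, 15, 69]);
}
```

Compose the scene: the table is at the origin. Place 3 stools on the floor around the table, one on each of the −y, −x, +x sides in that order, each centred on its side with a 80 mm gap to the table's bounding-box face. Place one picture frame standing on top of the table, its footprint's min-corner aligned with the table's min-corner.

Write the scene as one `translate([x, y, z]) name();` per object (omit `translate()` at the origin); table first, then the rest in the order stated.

table();
translate([579, -416, 0]) stool();
translate([-348, 137, 0]) stool();
translate([1506, 137, 0]) stool();
translate([0, 0, 735]) picture_frame();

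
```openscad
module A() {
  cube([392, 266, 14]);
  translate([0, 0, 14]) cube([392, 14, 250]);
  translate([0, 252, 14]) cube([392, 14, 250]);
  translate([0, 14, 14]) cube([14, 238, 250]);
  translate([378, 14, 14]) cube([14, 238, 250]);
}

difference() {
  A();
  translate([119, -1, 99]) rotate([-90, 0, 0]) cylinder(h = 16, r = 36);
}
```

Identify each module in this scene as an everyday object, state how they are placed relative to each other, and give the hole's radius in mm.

The subtracted cylinder has r = 36 mm.

A is an open box. The open box has a circular hole through its front wall. The hole's radius is 36 mm.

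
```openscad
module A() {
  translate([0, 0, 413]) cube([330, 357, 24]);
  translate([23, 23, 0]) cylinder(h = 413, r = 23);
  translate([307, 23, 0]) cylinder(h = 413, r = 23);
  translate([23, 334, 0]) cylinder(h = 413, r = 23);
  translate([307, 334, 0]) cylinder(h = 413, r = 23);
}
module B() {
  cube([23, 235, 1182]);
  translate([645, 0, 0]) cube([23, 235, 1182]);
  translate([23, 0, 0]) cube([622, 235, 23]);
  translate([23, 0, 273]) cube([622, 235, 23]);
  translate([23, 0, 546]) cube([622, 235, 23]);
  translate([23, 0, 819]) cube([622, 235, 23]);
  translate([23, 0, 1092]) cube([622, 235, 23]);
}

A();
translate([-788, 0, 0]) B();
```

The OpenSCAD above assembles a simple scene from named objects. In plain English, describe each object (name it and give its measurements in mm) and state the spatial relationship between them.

A is a four-legged stool. The seat is 330×357 mm, 24 mm thick, top at z = 437 mm. It stands on four round legs, each 46 mm in diameter, from z = 0 to the seat underside, each leg's axis is inset half a diameter from the nearest pair of seat edges (so the leg's bounding box is flush with the corner).

B is a bookshelf 668 mm wide overall, 235 mm deep and 1182 mm tall. The two sides are 23 mm thick vertical panels. 5 horizontal shelves of 23 mm thickness span between the inner faces of the sides; the lowest shelf sits on the floor and shelves are stacked with a clear vertical gap of 250 mm between each pair.

The bookshelf is on the floor beside the stool on its −x side.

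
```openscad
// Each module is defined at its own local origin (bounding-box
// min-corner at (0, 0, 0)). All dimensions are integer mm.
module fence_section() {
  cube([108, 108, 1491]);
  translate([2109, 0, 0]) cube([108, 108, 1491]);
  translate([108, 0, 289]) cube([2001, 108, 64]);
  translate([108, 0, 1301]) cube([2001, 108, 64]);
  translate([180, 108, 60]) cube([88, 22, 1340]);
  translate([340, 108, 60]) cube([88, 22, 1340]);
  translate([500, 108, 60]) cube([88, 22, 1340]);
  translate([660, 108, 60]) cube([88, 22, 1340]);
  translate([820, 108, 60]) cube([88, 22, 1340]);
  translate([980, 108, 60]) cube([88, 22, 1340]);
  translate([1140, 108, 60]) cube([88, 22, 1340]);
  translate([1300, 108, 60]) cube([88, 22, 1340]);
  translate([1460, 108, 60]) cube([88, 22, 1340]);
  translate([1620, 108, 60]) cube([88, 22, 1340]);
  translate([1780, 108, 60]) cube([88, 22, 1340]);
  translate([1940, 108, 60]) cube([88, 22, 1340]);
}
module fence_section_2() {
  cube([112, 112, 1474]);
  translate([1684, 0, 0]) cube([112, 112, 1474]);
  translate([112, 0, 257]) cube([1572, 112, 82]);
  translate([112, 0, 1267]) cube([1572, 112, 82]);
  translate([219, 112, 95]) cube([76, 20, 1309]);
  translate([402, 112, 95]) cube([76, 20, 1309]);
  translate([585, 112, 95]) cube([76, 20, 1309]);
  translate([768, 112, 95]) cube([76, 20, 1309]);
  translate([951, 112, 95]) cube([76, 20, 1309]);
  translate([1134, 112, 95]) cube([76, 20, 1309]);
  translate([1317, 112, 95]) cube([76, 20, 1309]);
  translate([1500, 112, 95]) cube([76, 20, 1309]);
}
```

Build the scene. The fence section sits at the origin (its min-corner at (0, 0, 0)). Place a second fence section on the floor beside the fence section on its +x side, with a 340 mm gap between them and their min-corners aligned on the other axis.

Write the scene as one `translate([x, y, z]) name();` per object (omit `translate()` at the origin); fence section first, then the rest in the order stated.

fence_section();
translate([2557, 0, 0]) fence_section_2();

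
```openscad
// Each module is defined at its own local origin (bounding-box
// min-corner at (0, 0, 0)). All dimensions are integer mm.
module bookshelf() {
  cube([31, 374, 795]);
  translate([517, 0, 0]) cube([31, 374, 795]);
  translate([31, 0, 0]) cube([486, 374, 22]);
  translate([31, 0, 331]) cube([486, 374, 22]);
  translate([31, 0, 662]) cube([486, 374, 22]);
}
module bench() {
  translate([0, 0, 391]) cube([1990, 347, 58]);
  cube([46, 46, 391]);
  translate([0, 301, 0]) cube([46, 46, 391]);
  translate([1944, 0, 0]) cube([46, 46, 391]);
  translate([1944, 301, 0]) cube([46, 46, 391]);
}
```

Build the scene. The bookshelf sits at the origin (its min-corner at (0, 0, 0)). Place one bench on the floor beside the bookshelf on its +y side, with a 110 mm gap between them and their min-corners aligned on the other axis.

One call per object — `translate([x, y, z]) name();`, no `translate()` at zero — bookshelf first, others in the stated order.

bookshelf();
translate([0, 484, 0]) bench();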